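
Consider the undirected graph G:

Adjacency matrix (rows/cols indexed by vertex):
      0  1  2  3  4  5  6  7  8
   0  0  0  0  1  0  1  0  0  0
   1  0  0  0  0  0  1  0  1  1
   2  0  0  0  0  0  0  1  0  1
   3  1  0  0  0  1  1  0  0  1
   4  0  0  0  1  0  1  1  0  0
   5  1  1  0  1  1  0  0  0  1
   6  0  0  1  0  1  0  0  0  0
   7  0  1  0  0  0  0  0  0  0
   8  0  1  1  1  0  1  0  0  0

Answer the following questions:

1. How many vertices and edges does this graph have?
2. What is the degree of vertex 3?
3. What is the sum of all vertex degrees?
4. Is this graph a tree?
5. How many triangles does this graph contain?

Count: 9 vertices, 13 edges.
Vertex 3 has neighbors [0, 4, 5, 8], degree = 4.
Handshaking lemma: 2 * 13 = 26.
A tree on 9 vertices has 8 edges. This graph has 13 edges (5 extra). Not a tree.
Number of triangles = 4.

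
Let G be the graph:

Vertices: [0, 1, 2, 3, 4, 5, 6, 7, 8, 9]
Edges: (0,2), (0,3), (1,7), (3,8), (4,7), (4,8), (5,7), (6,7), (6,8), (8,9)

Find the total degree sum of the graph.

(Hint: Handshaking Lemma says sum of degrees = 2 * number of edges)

Count edges: 10 edges.
By Handshaking Lemma: sum of degrees = 2 * 10 = 20.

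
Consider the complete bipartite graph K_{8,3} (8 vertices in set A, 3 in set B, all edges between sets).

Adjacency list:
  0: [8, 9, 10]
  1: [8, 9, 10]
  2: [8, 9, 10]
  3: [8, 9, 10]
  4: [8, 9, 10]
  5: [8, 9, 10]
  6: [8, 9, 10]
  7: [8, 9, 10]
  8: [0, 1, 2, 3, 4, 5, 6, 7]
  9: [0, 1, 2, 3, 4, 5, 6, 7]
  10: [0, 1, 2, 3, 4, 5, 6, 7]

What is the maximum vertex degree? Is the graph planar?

Set-A vertices have degree 3; set-B vertices have degree 8. Maximum degree = max(8,3) = 8.
K_{8,3} contains K_{3,3} as a subgraph (since both sides have >= 3 vertices); by Kuratowski's theorem it is not planar.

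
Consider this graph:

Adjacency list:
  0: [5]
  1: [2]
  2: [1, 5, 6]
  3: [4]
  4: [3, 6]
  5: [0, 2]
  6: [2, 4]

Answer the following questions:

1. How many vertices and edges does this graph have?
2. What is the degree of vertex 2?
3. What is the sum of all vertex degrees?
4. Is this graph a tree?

Count: 7 vertices, 6 edges.
Vertex 2 has neighbors [1, 5, 6], degree = 3.
Handshaking lemma: 2 * 6 = 12.
A graph is a tree iff it is connected and has exactly n-1 edges. This graph is connected (all 7 vertices in one component) and has 7-1 = 6 edges. It is a tree.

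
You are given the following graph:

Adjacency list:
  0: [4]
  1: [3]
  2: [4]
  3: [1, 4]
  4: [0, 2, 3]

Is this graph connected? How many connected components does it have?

Checking connectivity: the graph has 1 connected component(s).
All vertices are reachable from each other. The graph IS connected.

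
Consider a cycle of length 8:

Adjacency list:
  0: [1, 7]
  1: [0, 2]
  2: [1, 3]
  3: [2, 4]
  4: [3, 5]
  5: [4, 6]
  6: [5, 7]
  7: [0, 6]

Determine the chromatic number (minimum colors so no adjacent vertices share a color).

This is an even cycle (C_8). Even cycles are bipartite.
Chromatic number = 2.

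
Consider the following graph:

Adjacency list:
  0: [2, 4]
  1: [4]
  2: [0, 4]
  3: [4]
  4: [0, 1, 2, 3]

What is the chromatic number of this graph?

The graph has a maximum clique of size 3 (lower bound on chromatic number).
A valid 3-coloring: {0: 1, 1: 1, 2: 2, 3: 1, 4: 0}.
Chromatic number = 3.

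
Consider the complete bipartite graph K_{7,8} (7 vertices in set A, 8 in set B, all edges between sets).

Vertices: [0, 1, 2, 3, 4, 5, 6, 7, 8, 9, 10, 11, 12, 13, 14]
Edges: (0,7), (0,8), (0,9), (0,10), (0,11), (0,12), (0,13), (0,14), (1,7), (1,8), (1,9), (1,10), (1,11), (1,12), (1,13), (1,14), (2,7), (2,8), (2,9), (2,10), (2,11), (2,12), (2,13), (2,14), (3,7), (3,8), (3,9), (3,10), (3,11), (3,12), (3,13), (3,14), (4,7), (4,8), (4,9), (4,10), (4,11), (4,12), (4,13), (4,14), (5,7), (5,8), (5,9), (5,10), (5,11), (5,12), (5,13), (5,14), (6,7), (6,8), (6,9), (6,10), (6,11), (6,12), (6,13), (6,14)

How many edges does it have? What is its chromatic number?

K_{7,8} has 7 * 8 = 56 edges.
Bipartite graphs have chromatic number 2 (color each partition differently).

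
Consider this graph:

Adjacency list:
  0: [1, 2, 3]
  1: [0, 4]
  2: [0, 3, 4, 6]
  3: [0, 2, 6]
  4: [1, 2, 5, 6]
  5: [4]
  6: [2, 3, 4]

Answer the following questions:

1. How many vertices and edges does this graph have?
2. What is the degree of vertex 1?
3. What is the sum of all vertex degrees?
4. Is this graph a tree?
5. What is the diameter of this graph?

Count: 7 vertices, 10 edges.
Vertex 1 has neighbors [0, 4], degree = 2.
Handshaking lemma: 2 * 10 = 20.
A tree on 7 vertices has 6 edges. This graph has 10 edges (4 extra). Not a tree.
Diameter (longest shortest path) = 3.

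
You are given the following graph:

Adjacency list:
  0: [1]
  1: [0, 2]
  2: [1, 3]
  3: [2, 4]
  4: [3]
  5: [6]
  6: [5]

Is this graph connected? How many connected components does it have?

Checking connectivity: the graph has 2 connected component(s).
Components: [[0, 1, 2, 3, 4], [5, 6]]. The graph is NOT connected.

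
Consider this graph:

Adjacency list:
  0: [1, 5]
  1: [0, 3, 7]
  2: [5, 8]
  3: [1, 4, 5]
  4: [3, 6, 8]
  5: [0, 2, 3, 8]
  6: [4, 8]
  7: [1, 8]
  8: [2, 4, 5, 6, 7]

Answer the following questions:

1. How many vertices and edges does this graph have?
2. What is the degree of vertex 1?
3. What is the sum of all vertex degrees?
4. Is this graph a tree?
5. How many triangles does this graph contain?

Count: 9 vertices, 13 edges.
Vertex 1 has neighbors [0, 3, 7], degree = 3.
Handshaking lemma: 2 * 13 = 26.
A tree on 9 vertices has 8 edges. This graph has 13 edges (5 extra). Not a tree.
Number of triangles = 2.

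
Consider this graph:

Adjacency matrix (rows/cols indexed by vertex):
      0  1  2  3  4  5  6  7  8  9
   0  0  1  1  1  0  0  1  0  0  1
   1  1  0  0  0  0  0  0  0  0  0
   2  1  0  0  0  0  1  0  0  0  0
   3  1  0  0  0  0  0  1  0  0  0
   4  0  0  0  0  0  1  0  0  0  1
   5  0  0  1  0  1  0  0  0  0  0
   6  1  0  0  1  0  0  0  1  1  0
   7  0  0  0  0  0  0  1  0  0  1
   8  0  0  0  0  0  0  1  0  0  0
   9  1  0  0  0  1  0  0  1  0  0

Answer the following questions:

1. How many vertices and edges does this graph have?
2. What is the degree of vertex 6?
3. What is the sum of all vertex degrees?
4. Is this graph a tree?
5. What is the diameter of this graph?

Count: 10 vertices, 12 edges.
Vertex 6 has neighbors [0, 3, 7, 8], degree = 4.
Handshaking lemma: 2 * 12 = 24.
A tree on 10 vertices has 9 edges. This graph has 12 edges (3 extra). Not a tree.
Diameter (longest shortest path) = 4.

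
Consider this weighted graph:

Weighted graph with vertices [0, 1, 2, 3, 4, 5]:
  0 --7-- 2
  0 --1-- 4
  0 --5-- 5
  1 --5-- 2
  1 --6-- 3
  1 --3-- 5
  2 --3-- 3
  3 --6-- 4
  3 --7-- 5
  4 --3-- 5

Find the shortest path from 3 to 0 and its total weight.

Using Dijkstra's algorithm from vertex 3:
Shortest path: 3 -> 4 -> 0
Total weight: 6 + 1 = 7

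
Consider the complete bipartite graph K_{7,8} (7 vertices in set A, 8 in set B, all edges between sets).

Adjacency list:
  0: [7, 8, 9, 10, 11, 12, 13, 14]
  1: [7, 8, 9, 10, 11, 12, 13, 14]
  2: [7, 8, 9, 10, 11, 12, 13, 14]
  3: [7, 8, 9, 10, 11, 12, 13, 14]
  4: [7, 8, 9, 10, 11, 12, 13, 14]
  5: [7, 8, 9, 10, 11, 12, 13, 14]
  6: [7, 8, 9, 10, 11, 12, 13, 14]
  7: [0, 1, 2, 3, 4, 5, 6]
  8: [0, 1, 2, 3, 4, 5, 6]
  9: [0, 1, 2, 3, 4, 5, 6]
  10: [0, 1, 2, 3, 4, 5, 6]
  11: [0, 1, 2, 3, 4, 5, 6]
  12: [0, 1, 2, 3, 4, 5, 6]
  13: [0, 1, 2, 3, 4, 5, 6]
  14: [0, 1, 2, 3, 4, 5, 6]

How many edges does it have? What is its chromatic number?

K_{7,8} has 7 * 8 = 56 edges.
Bipartite graphs have chromatic number 2 (color each partition differently).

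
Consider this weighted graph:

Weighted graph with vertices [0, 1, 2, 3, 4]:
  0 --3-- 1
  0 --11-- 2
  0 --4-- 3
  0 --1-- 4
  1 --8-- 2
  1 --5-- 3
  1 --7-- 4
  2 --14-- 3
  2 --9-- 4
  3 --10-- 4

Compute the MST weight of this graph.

Applying Kruskal's algorithm (sort edges by weight, add if no cycle):
  Add (0,4) w=1
  Add (0,1) w=3
  Add (0,3) w=4
  Skip (1,3) w=5 (creates cycle)
  Skip (1,4) w=7 (creates cycle)
  Add (1,2) w=8
  Skip (2,4) w=9 (creates cycle)
  Skip (3,4) w=10 (creates cycle)
  Skip (0,2) w=11 (creates cycle)
  Skip (2,3) w=14 (creates cycle)
MST weight = 16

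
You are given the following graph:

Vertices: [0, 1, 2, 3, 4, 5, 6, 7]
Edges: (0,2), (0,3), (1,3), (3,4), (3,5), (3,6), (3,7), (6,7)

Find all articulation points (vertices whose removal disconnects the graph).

An articulation point is a vertex whose removal disconnects the graph.
Articulation points: [0, 3]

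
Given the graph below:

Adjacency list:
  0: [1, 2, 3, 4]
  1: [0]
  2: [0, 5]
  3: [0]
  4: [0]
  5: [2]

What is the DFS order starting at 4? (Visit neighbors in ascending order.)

DFS from vertex 4 (neighbors processed in ascending order):
Visit order: 4, 0, 1, 2, 5, 3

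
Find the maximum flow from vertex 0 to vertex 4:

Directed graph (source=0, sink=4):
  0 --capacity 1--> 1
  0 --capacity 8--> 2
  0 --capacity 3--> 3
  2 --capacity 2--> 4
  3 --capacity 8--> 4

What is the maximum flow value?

Computing max flow:
  Flow on (0->2): 2/8
  Flow on (0->3): 3/3
  Flow on (2->4): 2/2
  Flow on (3->4): 3/8
Maximum flow = 5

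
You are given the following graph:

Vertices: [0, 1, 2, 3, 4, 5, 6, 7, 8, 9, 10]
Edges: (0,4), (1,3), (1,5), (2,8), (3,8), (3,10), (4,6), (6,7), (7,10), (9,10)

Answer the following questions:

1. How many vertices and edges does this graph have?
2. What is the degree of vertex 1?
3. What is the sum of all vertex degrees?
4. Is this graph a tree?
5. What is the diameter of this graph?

Count: 11 vertices, 10 edges.
Vertex 1 has neighbors [3, 5], degree = 2.
Handshaking lemma: 2 * 10 = 20.
A graph is a tree iff it is connected and has exactly n-1 edges. This graph is connected (all 11 vertices in one component) and has 11-1 = 10 edges. It is a tree.
Diameter (longest shortest path) = 7.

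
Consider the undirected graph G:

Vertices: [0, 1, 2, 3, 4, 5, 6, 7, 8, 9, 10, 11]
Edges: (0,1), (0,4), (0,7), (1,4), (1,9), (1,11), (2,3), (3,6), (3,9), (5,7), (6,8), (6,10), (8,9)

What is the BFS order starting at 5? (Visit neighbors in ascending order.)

BFS from vertex 5 (neighbors processed in ascending order):
Visit order: 5, 7, 0, 1, 4, 9, 11, 3, 8, 2, 6, 10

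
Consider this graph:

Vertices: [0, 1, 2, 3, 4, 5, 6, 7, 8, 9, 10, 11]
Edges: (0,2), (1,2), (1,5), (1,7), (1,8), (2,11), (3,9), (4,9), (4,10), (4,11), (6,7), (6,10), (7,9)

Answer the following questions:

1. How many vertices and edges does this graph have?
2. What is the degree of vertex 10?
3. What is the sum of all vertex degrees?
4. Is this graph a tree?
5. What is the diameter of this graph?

Count: 12 vertices, 13 edges.
Vertex 10 has neighbors [4, 6], degree = 2.
Handshaking lemma: 2 * 13 = 26.
A tree on 12 vertices has 11 edges. This graph has 13 edges (2 extra). Not a tree.
Diameter (longest shortest path) = 5.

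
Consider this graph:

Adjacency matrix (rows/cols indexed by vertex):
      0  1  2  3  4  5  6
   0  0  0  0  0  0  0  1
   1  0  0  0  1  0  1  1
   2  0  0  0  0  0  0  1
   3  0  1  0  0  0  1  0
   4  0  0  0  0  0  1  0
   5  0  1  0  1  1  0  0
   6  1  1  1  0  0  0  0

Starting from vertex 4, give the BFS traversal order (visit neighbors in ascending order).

BFS from vertex 4 (neighbors processed in ascending order):
Visit order: 4, 5, 1, 3, 6, 0, 2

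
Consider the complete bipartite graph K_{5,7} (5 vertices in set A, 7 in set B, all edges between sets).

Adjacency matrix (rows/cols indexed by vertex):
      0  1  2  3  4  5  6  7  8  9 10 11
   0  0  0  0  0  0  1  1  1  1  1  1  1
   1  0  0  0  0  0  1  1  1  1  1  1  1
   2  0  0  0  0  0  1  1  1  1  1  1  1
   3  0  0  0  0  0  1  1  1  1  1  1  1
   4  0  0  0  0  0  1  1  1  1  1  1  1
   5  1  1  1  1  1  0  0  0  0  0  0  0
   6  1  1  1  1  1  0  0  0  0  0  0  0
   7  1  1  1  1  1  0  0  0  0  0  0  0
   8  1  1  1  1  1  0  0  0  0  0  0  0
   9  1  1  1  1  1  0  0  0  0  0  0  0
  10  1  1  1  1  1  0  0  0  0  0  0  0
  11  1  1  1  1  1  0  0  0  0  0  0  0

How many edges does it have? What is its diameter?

K_{5,7} has 5 * 7 = 35 edges.
Any vertex reaches any opposite-side vertex in 1 step; same-side vertices reach in 2 steps via any opposite-side vertex.
Diameter = 2.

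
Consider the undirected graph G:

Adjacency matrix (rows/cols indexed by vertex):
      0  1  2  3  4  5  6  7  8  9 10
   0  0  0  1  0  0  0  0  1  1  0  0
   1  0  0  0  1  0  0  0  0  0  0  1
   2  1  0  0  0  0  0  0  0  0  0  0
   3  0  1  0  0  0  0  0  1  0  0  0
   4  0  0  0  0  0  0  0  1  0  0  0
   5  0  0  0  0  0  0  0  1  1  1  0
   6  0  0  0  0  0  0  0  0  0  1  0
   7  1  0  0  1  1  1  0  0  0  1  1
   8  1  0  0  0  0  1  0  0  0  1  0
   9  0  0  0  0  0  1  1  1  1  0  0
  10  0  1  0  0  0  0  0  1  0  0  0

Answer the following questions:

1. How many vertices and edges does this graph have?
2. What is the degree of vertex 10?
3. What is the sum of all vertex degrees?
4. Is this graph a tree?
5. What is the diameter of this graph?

Count: 11 vertices, 14 edges.
Vertex 10 has neighbors [1, 7], degree = 2.
Handshaking lemma: 2 * 14 = 28.
A tree on 11 vertices has 10 edges. This graph has 14 edges (4 extra). Not a tree.
Diameter (longest shortest path) = 4.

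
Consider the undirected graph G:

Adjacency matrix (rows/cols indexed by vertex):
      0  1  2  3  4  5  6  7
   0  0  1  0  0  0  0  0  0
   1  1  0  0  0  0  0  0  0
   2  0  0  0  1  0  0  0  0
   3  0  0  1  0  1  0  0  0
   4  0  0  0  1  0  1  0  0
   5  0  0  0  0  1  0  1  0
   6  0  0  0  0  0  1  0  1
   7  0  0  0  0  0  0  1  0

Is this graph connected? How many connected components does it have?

Checking connectivity: the graph has 2 connected component(s).
Components: [[0, 1], [2, 3, 4, 5, 6, 7]]. The graph is NOT connected.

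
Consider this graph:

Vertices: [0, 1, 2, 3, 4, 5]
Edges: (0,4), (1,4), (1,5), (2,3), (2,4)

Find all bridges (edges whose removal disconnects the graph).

A bridge is an edge whose removal increases the number of connected components.
Bridges found: (0,4), (1,4), (1,5), (2,3), (2,4)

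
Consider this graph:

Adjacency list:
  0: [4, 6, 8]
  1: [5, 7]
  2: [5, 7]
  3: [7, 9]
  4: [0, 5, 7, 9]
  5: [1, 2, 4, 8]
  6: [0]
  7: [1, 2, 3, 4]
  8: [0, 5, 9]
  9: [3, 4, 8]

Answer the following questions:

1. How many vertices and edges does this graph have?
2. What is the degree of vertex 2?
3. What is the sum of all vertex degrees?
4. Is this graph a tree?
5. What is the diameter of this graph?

Count: 10 vertices, 14 edges.
Vertex 2 has neighbors [5, 7], degree = 2.
Handshaking lemma: 2 * 14 = 28.
A tree on 10 vertices has 9 edges. This graph has 14 edges (5 extra). Not a tree.
Diameter (longest shortest path) = 4.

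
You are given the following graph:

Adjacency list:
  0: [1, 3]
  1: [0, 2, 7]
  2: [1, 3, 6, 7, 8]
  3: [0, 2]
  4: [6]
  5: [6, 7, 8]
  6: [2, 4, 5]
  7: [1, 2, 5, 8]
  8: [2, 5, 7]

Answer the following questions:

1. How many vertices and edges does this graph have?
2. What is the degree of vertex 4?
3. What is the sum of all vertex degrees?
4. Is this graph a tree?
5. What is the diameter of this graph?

Count: 9 vertices, 13 edges.
Vertex 4 has neighbors [6], degree = 1.
Handshaking lemma: 2 * 13 = 26.
A tree on 9 vertices has 8 edges. This graph has 13 edges (5 extra). Not a tree.
Diameter (longest shortest path) = 4.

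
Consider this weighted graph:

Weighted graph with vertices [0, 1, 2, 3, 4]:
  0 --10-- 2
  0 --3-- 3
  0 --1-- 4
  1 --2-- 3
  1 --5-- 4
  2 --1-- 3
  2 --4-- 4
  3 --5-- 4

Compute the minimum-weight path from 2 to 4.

Using Dijkstra's algorithm from vertex 2:
Shortest path: 2 -> 4
Total weight: 4 = 4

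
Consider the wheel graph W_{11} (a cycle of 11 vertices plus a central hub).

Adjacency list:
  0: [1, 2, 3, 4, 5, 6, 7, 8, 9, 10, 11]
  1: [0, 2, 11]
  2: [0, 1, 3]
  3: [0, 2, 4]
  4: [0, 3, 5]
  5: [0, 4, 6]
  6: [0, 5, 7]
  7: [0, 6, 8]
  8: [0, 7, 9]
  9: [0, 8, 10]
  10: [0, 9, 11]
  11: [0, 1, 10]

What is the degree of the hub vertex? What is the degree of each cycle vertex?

The hub connects to all 11 cycle vertices, so deg(hub) = 11.
Each cycle vertex connects to 2 neighbors on the cycle plus the hub, so deg(cycle vertex) = 3.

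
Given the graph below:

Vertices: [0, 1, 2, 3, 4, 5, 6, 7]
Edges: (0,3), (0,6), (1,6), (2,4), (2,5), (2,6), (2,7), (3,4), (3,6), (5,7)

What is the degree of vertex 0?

Vertex 0 has neighbors [3, 6], so deg(0) = 2.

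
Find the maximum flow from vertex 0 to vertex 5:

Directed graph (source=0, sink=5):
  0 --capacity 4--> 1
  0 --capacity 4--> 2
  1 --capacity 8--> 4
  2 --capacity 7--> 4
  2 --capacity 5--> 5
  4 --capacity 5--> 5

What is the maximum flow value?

Computing max flow:
  Flow on (0->1): 4/4
  Flow on (0->2): 4/4
  Flow on (1->4): 4/8
  Flow on (2->5): 4/5
  Flow on (4->5): 4/5
Maximum flow = 8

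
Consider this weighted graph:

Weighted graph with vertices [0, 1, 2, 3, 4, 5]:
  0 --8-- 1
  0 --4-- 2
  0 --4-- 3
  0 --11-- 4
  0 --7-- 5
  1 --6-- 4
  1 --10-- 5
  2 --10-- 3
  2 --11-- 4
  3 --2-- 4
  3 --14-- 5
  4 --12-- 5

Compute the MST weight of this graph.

Applying Kruskal's algorithm (sort edges by weight, add if no cycle):
  Add (3,4) w=2
  Add (0,2) w=4
  Add (0,3) w=4
  Add (1,4) w=6
  Add (0,5) w=7
  Skip (0,1) w=8 (creates cycle)
  Skip (1,5) w=10 (creates cycle)
  Skip (2,3) w=10 (creates cycle)
  Skip (0,4) w=11 (creates cycle)
  Skip (2,4) w=11 (creates cycle)
  Skip (4,5) w=12 (creates cycle)
  Skip (3,5) w=14 (creates cycle)
MST weight = 23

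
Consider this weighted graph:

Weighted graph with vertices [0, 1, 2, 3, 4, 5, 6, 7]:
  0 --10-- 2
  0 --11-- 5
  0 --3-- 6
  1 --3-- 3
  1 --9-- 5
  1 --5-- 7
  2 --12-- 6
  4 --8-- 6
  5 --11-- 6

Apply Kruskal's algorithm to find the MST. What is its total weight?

Applying Kruskal's algorithm (sort edges by weight, add if no cycle):
  Add (0,6) w=3
  Add (1,3) w=3
  Add (1,7) w=5
  Add (4,6) w=8
  Add (1,5) w=9
  Add (0,2) w=10
  Add (0,5) w=11
  Skip (5,6) w=11 (creates cycle)
  Skip (2,6) w=12 (creates cycle)
MST weight = 49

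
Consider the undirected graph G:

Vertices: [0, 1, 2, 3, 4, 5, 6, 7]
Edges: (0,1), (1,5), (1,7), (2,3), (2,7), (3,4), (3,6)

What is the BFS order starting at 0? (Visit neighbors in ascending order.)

BFS from vertex 0 (neighbors processed in ascending order):
Visit order: 0, 1, 5, 7, 2, 3, 4, 6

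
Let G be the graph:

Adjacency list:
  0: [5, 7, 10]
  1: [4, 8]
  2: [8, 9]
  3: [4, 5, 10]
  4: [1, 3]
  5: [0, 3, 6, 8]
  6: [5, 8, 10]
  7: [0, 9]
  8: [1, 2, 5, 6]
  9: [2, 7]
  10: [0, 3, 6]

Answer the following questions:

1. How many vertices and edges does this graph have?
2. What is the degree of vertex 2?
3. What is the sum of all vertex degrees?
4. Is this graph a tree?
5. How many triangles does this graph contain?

Count: 11 vertices, 15 edges.
Vertex 2 has neighbors [8, 9], degree = 2.
Handshaking lemma: 2 * 15 = 30.
A tree on 11 vertices has 10 edges. This graph has 15 edges (5 extra). Not a tree.
Number of triangles = 1.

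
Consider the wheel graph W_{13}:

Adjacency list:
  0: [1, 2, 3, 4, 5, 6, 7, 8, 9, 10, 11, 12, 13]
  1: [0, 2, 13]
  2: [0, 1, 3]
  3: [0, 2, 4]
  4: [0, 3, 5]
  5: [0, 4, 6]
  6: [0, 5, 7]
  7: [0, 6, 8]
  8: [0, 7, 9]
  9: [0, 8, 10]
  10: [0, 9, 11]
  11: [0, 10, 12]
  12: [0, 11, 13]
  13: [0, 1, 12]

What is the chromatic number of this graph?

W_{13} = C_{13} plus a hub adjacent to every cycle vertex.
The outer cycle needs 3 colors (odd cycle); the hub is adjacent to all of them so needs a fresh color.
Chromatic number = 3 + 1 = 4.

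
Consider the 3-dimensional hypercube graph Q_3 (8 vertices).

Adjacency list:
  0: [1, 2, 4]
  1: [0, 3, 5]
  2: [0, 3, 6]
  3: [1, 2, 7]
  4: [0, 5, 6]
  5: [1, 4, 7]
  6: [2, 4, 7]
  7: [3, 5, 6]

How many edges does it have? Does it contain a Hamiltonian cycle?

Q_3 has 8 * 3 / 2 = 12 edges.
Q_3 (d >= 2) always has a Hamiltonian cycle: a 3-bit cyclic Gray code visits every vertex exactly once and returns to the start.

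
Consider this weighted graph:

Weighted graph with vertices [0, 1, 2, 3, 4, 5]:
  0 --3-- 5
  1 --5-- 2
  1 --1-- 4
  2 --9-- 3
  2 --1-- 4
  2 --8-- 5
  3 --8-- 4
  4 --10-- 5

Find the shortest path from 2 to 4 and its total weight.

Using Dijkstra's algorithm from vertex 2:
Shortest path: 2 -> 4
Total weight: 1 = 1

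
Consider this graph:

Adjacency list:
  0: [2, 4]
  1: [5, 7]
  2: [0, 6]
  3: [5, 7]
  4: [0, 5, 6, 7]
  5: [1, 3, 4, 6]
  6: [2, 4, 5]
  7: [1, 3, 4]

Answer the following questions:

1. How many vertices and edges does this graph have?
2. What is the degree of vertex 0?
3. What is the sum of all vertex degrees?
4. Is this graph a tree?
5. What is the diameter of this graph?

Count: 8 vertices, 11 edges.
Vertex 0 has neighbors [2, 4], degree = 2.
Handshaking lemma: 2 * 11 = 22.
A tree on 8 vertices has 7 edges. This graph has 11 edges (4 extra). Not a tree.
Diameter (longest shortest path) = 3.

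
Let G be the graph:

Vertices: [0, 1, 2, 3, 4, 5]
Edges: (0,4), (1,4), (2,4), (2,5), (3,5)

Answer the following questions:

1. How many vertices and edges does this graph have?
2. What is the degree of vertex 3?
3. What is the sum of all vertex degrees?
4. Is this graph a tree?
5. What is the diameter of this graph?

Count: 6 vertices, 5 edges.
Vertex 3 has neighbors [5], degree = 1.
Handshaking lemma: 2 * 5 = 10.
A graph is a tree iff it is connected and has exactly n-1 edges. This graph is connected (all 6 vertices in one component) and has 6-1 = 5 edges. It is a tree.
Diameter (longest shortest path) = 4.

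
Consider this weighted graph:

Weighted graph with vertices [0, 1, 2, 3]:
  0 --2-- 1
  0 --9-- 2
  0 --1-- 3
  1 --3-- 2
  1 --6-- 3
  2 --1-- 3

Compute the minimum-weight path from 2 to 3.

Using Dijkstra's algorithm from vertex 2:
Shortest path: 2 -> 3
Total weight: 1 = 1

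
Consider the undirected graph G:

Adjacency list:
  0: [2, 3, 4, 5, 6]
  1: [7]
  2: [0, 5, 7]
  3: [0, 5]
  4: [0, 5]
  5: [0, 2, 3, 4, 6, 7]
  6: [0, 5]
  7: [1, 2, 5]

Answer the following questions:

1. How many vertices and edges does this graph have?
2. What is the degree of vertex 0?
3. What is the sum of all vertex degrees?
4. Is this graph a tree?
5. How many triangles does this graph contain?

Count: 8 vertices, 12 edges.
Vertex 0 has neighbors [2, 3, 4, 5, 6], degree = 5.
Handshaking lemma: 2 * 12 = 24.
A tree on 8 vertices has 7 edges. This graph has 12 edges (5 extra). Not a tree.
Number of triangles = 5.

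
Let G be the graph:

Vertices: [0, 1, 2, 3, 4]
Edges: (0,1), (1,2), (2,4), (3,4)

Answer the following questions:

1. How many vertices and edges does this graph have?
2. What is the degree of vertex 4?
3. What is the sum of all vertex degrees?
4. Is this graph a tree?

Count: 5 vertices, 4 edges.
Vertex 4 has neighbors [2, 3], degree = 2.
Handshaking lemma: 2 * 4 = 8.
A graph is a tree iff it is connected and has exactly n-1 edges. This graph is connected (all 5 vertices in one component) and has 5-1 = 4 edges. It is a tree.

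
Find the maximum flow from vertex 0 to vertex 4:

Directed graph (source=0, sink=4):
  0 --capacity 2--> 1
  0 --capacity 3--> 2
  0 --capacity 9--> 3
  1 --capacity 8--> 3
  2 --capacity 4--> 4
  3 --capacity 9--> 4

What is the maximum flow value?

Computing max flow:
  Flow on (0->2): 3/3
  Flow on (0->3): 9/9
  Flow on (2->4): 3/4
  Flow on (3->4): 9/9
Maximum flow = 12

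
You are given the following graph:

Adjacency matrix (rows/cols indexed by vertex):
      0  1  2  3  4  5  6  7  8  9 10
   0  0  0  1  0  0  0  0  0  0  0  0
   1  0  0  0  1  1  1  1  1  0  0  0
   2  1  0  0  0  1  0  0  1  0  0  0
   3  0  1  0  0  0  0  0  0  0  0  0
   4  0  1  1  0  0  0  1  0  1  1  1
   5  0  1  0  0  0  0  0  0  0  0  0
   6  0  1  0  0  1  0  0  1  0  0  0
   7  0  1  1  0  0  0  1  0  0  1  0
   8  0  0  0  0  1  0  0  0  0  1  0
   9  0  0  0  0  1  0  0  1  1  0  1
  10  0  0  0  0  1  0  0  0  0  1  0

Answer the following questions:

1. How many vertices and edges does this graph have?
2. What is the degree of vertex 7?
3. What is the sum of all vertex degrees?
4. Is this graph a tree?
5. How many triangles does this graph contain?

Count: 11 vertices, 16 edges.
Vertex 7 has neighbors [1, 2, 6, 9], degree = 4.
Handshaking lemma: 2 * 16 = 32.
A tree on 11 vertices has 10 edges. This graph has 16 edges (6 extra). Not a tree.
Number of triangles = 4.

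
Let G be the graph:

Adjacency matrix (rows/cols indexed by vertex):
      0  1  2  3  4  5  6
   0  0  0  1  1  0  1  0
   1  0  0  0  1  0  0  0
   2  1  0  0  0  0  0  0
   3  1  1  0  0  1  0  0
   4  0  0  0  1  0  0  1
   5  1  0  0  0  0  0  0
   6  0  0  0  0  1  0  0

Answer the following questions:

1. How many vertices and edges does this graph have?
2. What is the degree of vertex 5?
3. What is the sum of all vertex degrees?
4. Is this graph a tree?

Count: 7 vertices, 6 edges.
Vertex 5 has neighbors [0], degree = 1.
Handshaking lemma: 2 * 6 = 12.
A graph is a tree iff it is connected and has exactly n-1 edges. This graph is connected (all 7 vertices in one component) and has 7-1 = 6 edges. It is a tree.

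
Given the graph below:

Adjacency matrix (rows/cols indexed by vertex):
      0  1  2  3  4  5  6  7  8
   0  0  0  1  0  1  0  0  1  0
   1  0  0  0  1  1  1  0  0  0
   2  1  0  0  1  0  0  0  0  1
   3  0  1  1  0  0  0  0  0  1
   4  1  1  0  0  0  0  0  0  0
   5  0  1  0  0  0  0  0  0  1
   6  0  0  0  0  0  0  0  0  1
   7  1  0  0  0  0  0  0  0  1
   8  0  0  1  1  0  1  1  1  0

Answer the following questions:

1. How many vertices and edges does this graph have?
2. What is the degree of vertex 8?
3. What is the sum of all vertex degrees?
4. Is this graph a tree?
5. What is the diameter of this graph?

Count: 9 vertices, 12 edges.
Vertex 8 has neighbors [2, 3, 5, 6, 7], degree = 5.
Handshaking lemma: 2 * 12 = 24.
A tree on 9 vertices has 8 edges. This graph has 12 edges (4 extra). Not a tree.
Diameter (longest shortest path) = 4.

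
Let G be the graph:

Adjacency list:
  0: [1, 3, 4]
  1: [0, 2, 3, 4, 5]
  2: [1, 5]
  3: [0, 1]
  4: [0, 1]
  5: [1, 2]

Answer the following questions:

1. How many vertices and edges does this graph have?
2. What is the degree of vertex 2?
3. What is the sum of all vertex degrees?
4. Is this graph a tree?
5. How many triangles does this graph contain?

Count: 6 vertices, 8 edges.
Vertex 2 has neighbors [1, 5], degree = 2.
Handshaking lemma: 2 * 8 = 16.
A tree on 6 vertices has 5 edges. This graph has 8 edges (3 extra). Not a tree.
Number of triangles = 3.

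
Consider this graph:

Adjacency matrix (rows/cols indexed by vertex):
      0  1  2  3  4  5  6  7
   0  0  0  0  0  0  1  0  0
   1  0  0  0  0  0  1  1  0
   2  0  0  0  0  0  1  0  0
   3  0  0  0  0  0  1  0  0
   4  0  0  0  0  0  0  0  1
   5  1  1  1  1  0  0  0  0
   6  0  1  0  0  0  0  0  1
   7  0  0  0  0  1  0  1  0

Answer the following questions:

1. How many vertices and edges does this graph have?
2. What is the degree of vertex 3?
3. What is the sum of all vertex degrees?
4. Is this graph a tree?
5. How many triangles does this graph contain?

Count: 8 vertices, 7 edges.
Vertex 3 has neighbors [5], degree = 1.
Handshaking lemma: 2 * 7 = 14.
A graph is a tree iff it is connected and has exactly n-1 edges. This graph is connected (all 8 vertices in one component) and has 8-1 = 7 edges. It is a tree.
Number of triangles = 0.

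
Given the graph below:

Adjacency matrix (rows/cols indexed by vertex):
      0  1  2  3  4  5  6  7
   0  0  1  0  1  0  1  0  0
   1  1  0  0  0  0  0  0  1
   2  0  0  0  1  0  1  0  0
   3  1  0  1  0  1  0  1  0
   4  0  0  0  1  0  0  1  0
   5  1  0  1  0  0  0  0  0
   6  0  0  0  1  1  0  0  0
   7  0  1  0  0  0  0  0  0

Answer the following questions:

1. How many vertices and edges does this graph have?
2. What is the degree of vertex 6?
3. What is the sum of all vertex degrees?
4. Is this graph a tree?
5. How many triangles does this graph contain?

Count: 8 vertices, 9 edges.
Vertex 6 has neighbors [3, 4], degree = 2.
Handshaking lemma: 2 * 9 = 18.
A tree on 8 vertices has 7 edges. This graph has 9 edges (2 extra). Not a tree.
Number of triangles = 1.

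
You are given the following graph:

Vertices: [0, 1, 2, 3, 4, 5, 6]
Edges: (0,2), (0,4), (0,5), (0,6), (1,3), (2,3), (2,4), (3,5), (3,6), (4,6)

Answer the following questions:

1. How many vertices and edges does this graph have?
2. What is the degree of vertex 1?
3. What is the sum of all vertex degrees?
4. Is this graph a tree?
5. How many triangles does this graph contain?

Count: 7 vertices, 10 edges.
Vertex 1 has neighbors [3], degree = 1.
Handshaking lemma: 2 * 10 = 20.
A tree on 7 vertices has 6 edges. This graph has 10 edges (4 extra). Not a tree.
Number of triangles = 2.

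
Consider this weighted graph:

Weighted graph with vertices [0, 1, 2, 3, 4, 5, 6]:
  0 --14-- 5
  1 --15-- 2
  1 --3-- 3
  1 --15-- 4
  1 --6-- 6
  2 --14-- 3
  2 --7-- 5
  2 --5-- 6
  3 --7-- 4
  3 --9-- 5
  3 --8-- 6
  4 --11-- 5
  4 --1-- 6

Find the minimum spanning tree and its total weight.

Applying Kruskal's algorithm (sort edges by weight, add if no cycle):
  Add (4,6) w=1
  Add (1,3) w=3
  Add (2,6) w=5
  Add (1,6) w=6
  Add (2,5) w=7
  Skip (3,4) w=7 (creates cycle)
  Skip (3,6) w=8 (creates cycle)
  Skip (3,5) w=9 (creates cycle)
  Skip (4,5) w=11 (creates cycle)
  Add (0,5) w=14
  Skip (2,3) w=14 (creates cycle)
  Skip (1,4) w=15 (creates cycle)
  Skip (1,2) w=15 (creates cycle)
MST weight = 36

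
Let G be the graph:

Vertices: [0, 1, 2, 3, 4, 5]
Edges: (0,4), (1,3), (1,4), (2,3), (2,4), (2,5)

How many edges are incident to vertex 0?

Vertex 0 has neighbors [4], so deg(0) = 1.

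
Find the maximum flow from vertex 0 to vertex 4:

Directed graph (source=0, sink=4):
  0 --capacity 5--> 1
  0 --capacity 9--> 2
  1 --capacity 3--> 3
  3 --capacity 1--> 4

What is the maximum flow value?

Computing max flow:
  Flow on (0->1): 1/5
  Flow on (1->3): 1/3
  Flow on (3->4): 1/1
Maximum flow = 1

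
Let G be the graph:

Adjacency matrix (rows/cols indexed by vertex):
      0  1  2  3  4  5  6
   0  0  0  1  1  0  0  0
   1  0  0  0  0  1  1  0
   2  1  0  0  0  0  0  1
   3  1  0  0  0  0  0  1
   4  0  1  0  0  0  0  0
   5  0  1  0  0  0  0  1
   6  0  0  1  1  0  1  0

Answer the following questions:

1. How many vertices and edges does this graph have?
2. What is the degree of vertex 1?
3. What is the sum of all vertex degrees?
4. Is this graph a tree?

Count: 7 vertices, 7 edges.
Vertex 1 has neighbors [4, 5], degree = 2.
Handshaking lemma: 2 * 7 = 14.
A tree on 7 vertices has 6 edges. This graph has 7 edges (1 extra). Not a tree.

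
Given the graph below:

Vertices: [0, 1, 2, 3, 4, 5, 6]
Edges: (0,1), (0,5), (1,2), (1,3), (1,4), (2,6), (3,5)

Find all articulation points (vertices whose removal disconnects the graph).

An articulation point is a vertex whose removal disconnects the graph.
Articulation points: [1, 2]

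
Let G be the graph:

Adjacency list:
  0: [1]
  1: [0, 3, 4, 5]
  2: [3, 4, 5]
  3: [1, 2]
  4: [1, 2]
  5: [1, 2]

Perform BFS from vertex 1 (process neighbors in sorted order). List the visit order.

BFS from vertex 1 (neighbors processed in ascending order):
Visit order: 1, 0, 3, 4, 5, 2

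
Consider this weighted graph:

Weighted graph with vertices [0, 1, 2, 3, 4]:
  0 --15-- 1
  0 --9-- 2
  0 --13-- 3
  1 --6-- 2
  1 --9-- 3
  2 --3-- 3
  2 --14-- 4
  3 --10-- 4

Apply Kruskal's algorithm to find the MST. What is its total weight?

Applying Kruskal's algorithm (sort edges by weight, add if no cycle):
  Add (2,3) w=3
  Add (1,2) w=6
  Add (0,2) w=9
  Skip (1,3) w=9 (creates cycle)
  Add (3,4) w=10
  Skip (0,3) w=13 (creates cycle)
  Skip (2,4) w=14 (creates cycle)
  Skip (0,1) w=15 (creates cycle)
MST weight = 28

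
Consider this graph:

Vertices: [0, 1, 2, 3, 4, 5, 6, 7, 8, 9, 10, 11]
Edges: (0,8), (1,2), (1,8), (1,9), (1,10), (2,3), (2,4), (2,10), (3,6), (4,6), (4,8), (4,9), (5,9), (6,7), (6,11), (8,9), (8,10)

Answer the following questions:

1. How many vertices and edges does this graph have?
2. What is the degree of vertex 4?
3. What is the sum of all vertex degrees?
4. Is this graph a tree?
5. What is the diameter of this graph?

Count: 12 vertices, 17 edges.
Vertex 4 has neighbors [2, 6, 8, 9], degree = 4.
Handshaking lemma: 2 * 17 = 34.
A tree on 12 vertices has 11 edges. This graph has 17 edges (6 extra). Not a tree.
Diameter (longest shortest path) = 4.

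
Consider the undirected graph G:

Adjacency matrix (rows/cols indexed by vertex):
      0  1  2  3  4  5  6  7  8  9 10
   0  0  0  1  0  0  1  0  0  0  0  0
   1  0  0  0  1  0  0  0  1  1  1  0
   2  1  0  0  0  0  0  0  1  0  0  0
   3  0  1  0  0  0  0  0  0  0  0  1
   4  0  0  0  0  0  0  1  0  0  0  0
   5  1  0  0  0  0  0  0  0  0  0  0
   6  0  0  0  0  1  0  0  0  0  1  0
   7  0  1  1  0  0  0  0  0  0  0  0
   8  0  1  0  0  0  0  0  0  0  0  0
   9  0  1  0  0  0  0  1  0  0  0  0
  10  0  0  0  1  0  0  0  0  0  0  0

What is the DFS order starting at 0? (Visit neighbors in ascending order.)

DFS from vertex 0 (neighbors processed in ascending order):
Visit order: 0, 2, 7, 1, 3, 10, 8, 9, 6, 4, 5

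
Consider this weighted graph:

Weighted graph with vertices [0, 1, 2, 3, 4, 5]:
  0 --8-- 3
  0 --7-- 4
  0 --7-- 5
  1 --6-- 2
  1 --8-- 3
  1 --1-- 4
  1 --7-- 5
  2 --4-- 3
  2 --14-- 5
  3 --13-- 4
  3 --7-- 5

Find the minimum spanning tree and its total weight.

Applying Kruskal's algorithm (sort edges by weight, add if no cycle):
  Add (1,4) w=1
  Add (2,3) w=4
  Add (1,2) w=6
  Add (0,4) w=7
  Add (0,5) w=7
  Skip (1,5) w=7 (creates cycle)
  Skip (3,5) w=7 (creates cycle)
  Skip (0,3) w=8 (creates cycle)
  Skip (1,3) w=8 (creates cycle)
  Skip (3,4) w=13 (creates cycle)
  Skip (2,5) w=14 (creates cycle)
MST weight = 25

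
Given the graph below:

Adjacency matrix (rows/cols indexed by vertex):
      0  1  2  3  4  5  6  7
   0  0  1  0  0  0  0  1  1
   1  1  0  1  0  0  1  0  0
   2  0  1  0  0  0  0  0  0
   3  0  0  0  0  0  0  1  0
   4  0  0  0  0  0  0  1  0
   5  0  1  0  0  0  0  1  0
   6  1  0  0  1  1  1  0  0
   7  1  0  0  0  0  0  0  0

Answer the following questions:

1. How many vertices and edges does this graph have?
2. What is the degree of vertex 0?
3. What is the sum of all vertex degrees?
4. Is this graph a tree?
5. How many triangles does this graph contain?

Count: 8 vertices, 8 edges.
Vertex 0 has neighbors [1, 6, 7], degree = 3.
Handshaking lemma: 2 * 8 = 16.
A tree on 8 vertices has 7 edges. This graph has 8 edges (1 extra). Not a tree.
Number of triangles = 0.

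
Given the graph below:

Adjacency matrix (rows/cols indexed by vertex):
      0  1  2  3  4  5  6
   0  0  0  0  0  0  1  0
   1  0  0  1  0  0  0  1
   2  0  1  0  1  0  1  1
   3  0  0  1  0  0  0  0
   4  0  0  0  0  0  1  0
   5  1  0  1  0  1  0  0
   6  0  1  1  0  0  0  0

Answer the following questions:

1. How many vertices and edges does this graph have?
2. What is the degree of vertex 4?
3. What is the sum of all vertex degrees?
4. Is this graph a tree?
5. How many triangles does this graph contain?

Count: 7 vertices, 7 edges.
Vertex 4 has neighbors [5], degree = 1.
Handshaking lemma: 2 * 7 = 14.
A tree on 7 vertices has 6 edges. This graph has 7 edges (1 extra). Not a tree.
Number of triangles = 1.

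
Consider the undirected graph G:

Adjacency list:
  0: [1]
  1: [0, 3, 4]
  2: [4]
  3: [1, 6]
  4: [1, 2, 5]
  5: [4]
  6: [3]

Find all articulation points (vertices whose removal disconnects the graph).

An articulation point is a vertex whose removal disconnects the graph.
Articulation points: [1, 3, 4]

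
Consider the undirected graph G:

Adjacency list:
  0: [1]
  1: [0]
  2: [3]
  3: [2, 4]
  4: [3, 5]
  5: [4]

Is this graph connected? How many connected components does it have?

Checking connectivity: the graph has 2 connected component(s).
Components: [[0, 1], [2, 3, 4, 5]]. The graph is NOT connected.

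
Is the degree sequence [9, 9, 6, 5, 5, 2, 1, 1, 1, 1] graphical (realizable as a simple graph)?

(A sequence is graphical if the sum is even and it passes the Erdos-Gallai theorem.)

Sum of degrees = 40. Sum is even but fails Erdos-Gallai. The sequence is NOT graphical.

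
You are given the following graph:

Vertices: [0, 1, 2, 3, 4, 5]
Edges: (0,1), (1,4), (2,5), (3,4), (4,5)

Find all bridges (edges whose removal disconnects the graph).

A bridge is an edge whose removal increases the number of connected components.
Bridges found: (0,1), (1,4), (2,5), (3,4), (4,5)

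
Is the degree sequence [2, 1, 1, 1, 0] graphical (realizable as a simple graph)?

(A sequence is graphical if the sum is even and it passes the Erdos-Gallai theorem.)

Sum of degrees = 5. Sum is odd, so the sequence is NOT graphical.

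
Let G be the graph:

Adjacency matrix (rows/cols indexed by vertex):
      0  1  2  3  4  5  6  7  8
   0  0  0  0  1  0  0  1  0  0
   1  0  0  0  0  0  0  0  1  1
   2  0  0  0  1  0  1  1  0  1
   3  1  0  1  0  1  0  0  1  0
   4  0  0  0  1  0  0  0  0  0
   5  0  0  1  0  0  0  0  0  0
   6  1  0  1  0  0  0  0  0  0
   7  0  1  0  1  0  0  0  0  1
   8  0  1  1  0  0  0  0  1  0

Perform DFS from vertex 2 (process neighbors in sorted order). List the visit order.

DFS from vertex 2 (neighbors processed in ascending order):
Visit order: 2, 3, 0, 6, 4, 7, 1, 8, 5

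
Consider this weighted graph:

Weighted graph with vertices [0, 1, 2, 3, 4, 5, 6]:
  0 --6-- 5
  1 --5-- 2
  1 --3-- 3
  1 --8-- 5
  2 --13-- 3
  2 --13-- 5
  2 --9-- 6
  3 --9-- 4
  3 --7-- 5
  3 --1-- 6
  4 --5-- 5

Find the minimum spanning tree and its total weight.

Applying Kruskal's algorithm (sort edges by weight, add if no cycle):
  Add (3,6) w=1
  Add (1,3) w=3
  Add (1,2) w=5
  Add (4,5) w=5
  Add (0,5) w=6
  Add (3,5) w=7
  Skip (1,5) w=8 (creates cycle)
  Skip (2,6) w=9 (creates cycle)
  Skip (3,4) w=9 (creates cycle)
  Skip (2,3) w=13 (creates cycle)
  Skip (2,5) w=13 (creates cycle)
MST weight = 27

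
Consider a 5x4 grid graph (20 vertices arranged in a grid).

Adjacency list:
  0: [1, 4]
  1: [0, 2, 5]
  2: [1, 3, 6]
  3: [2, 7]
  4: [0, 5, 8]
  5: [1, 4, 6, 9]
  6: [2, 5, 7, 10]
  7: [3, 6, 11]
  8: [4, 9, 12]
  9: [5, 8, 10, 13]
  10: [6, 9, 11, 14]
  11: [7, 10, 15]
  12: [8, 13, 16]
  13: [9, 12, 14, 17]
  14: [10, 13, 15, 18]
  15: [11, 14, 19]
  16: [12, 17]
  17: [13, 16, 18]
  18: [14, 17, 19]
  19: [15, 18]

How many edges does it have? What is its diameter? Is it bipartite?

A 5x4 grid has 16 vertical edges and 15 horizontal edges.
Total edges = 16 + 15 = 31.
Diameter = (5-1) + (4-1) = 7 (corner to opposite corner).
Grid graphs are bipartite (checkerboard coloring).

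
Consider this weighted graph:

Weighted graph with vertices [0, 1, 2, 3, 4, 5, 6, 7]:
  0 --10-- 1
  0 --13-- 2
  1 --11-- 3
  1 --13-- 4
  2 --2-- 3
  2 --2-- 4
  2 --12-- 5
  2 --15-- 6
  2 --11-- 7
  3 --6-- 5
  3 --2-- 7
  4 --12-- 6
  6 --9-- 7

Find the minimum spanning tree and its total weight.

Applying Kruskal's algorithm (sort edges by weight, add if no cycle):
  Add (2,3) w=2
  Add (2,4) w=2
  Add (3,7) w=2
  Add (3,5) w=6
  Add (6,7) w=9
  Add (0,1) w=10
  Add (1,3) w=11
  Skip (2,7) w=11 (creates cycle)
  Skip (2,5) w=12 (creates cycle)
  Skip (4,6) w=12 (creates cycle)
  Skip (0,2) w=13 (creates cycle)
  Skip (1,4) w=13 (creates cycle)
  Skip (2,6) w=15 (creates cycle)
MST weight = 42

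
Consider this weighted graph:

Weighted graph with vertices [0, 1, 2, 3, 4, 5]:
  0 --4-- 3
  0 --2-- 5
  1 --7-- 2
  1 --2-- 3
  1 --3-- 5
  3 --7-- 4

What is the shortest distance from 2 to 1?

Using Dijkstra's algorithm from vertex 2:
Shortest path: 2 -> 1
Total weight: 7 = 7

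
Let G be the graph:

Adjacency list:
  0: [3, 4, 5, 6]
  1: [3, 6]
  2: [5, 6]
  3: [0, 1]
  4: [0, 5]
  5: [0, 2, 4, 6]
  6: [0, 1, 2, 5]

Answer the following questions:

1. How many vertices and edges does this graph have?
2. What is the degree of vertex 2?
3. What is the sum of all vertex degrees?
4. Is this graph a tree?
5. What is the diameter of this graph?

Count: 7 vertices, 10 edges.
Vertex 2 has neighbors [5, 6], degree = 2.
Handshaking lemma: 2 * 10 = 20.
A tree on 7 vertices has 6 edges. This graph has 10 edges (4 extra). Not a tree.
Diameter (longest shortest path) = 3.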